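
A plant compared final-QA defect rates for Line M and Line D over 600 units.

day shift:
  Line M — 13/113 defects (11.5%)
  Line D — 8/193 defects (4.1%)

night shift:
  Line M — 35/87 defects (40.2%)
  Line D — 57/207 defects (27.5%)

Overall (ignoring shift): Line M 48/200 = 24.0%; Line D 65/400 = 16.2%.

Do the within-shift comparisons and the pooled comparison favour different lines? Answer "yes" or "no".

Within each shift level (day shift 11.5% vs 4.1%; night shift 40.2% vs 27.5%), Line D has the lower rate every time. Pooled: 24.0% vs 16.2% — Line D has the lower rate overall. They agree.

no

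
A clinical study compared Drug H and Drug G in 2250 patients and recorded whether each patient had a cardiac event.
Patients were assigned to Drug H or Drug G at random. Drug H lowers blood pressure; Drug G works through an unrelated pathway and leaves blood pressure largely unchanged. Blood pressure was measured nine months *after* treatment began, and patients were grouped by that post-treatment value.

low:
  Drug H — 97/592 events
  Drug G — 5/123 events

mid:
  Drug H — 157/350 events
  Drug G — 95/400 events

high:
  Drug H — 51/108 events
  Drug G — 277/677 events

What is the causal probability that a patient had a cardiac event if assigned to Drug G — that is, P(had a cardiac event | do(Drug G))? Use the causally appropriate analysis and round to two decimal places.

0.31

The blood pressure-specific comparison favours Drug G throughout, but the pooled figures favour Drug H. The question is whether to condition on blood pressure.
Stratifying would compare drugs among patients the drugs themselves sorted into blood pressure groups — a form of selection on an intermediate. The unconditioned pooled rates give the total causal effect.
So P(outcome | do(Drug G)) is just the pooled rate for Drug G: 377/1200 = 0.314.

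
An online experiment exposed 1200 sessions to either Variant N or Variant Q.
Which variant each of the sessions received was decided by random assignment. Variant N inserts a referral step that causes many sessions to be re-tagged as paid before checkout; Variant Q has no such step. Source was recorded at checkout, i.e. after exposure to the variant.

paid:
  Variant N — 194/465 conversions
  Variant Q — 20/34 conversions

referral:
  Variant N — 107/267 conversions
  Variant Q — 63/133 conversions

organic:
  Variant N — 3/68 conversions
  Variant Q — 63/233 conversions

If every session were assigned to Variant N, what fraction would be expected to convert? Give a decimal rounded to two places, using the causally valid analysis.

0.38

The distribution of traffic source is itself part of what the variant does — it is an intermediate outcome. Holding it fixed would remove that part of the effect; the total effect is the pooled difference.
So P(outcome | do(Variant N)) is just the pooled rate for Variant N: 304/800 = 0.380.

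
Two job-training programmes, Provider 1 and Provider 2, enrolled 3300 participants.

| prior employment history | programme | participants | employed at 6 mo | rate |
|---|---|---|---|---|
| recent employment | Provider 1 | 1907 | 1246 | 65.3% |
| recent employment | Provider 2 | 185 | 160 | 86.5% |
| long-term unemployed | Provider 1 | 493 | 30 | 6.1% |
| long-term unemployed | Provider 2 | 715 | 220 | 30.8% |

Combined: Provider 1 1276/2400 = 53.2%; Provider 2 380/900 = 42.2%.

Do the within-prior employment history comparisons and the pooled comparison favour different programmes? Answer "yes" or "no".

Within each prior employment history level (recent employment 65.3% vs 86.5%; long-term unemployed 6.1% vs 30.8%), Provider 2 has the higher rate every time. Pooled: 53.2% vs 42.2% — Provider 1 has the higher rate overall. The two comparisons disagree.

yes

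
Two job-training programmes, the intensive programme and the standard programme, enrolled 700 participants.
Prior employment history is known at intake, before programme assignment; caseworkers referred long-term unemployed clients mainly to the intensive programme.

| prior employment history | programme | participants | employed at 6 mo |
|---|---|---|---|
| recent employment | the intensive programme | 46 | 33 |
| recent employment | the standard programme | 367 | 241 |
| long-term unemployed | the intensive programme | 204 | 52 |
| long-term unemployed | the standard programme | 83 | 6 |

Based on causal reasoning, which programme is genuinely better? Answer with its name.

Within every prior employment history level the intensive programme has the higher rate, yet pooled the standard programme does — Simpson's reversal.
Here prior employment history is a common cause — it drives both which programme a case falls under and the outcome. The crude comparison mixes populations; the stratum-specific rates are the causally relevant ones.
Within each level — recent employment: 71.7% vs 65.7%; long-term unemployed: 25.5% vs 7.2% — the intensive programme is higher every time.

the intensive programme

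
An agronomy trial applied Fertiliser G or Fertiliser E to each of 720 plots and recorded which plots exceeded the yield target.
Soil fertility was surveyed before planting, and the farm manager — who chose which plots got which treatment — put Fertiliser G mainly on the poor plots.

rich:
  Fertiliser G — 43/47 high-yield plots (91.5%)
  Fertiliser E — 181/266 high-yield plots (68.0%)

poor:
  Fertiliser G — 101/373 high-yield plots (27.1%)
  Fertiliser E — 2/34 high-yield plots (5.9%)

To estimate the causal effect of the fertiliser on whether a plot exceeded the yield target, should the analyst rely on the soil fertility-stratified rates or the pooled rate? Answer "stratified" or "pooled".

stratified

Soil fertility satisfies the back-door criterion: it is not a descendant of the fertiliser, and it blocks the spurious path from fertiliser to outcome. Adjusting for it (i.e., using the within-soil fertility rates) gives the causal effect.
Within each level — rich: 91.5% vs 68.0%; poor: 27.1% vs 5.9% — Fertiliser G is higher every time.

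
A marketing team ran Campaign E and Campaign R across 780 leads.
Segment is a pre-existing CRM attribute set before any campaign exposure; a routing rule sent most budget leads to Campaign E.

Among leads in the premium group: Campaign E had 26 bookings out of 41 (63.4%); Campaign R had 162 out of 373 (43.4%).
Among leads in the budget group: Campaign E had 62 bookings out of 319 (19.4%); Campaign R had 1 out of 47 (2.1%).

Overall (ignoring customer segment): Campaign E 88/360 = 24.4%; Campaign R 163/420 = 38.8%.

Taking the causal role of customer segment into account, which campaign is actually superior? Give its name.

Campaign E

Within every customer segment level Campaign E has the higher rate, yet pooled Campaign R does — Simpson's reversal.
Customer segment differs across campaigns for reasons unrelated to any effect of the campaign itself, and it separately predicts the outcome — a classic confounder. We must compare within customer segment levels.
Within each level — premium: 63.4% vs 43.4%; budget: 19.4% vs 2.1% — Campaign E is higher every time.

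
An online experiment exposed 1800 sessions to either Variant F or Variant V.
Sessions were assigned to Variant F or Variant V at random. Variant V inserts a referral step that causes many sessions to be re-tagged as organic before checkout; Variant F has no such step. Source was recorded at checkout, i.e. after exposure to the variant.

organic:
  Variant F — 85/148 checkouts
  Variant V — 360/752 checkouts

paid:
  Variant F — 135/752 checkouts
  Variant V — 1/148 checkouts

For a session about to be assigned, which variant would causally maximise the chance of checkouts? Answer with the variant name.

Stratifying would compare variants among sessions the variants themselves sorted into traffic source groups — a form of selection on an intermediate. The unconditioned pooled rates give the total causal effect.
Pooled: Variant F 24.4% vs Variant V 40.1%; Variant V is higher overall.

Variant V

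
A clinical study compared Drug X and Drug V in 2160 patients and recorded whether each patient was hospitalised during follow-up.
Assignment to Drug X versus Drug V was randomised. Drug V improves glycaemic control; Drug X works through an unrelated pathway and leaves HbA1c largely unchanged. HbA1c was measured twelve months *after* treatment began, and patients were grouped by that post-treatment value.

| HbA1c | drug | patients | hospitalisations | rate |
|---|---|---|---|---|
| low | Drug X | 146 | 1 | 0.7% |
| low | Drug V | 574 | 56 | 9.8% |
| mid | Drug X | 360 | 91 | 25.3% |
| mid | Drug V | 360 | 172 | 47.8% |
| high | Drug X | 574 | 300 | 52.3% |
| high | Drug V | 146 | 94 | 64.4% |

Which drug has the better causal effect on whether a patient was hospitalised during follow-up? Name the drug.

Drug X is lower inside every HbA1c stratum but Drug V is lower in aggregate. Whether to stratify depends on how HbA1c relates to the drug.
Because the drug influences HbA1c, HbA1c is a post-treatment mediator, not a confounder. Stratifying on it would bias the estimate; the causal effect is the crude pooled difference.
Pooled: Drug X 36.3% vs Drug V 29.8%; Drug V is lower overall.

Drug V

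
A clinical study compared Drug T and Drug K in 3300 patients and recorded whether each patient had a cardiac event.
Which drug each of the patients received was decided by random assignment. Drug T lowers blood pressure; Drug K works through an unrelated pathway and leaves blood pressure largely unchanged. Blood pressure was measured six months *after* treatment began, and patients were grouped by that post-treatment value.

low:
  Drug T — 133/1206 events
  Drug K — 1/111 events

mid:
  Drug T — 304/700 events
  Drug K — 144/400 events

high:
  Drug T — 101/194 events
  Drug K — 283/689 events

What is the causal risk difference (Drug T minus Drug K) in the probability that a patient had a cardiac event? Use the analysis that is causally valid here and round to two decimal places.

-0.10

Within every blood pressure level Drug K has the lower rate, yet pooled Drug T does — Simpson's reversal.
Blood pressure is recorded after the drug and is itself shifted by it — it sits on the causal path from drug to outcome. Conditioning on a mediator would strip out part of the effect we want; the pooled comparison gives the total causal effect.
The causal difference is the pooled difference: 0.256 − 0.357 = -0.100.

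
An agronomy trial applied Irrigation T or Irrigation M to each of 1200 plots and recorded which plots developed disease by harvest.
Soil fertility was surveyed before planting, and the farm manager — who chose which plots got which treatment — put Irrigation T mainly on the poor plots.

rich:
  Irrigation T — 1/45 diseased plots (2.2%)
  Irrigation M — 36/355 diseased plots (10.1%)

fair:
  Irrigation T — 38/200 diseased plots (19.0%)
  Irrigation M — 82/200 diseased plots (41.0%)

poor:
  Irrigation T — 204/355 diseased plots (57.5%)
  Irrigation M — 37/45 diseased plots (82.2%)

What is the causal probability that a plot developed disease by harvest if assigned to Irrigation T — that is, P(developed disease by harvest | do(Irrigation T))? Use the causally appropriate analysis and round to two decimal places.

Irrigation T is lower inside every soil fertility stratum but Irrigation M is lower in aggregate. Whether to stratify depends on how soil fertility relates to the irrigation.
Soil fertility satisfies the back-door criterion: it is not a descendant of the irrigation, and it blocks the spurious path from irrigation to outcome. Adjusting for it (i.e., using the within-soil fertility rates) gives the causal effect.
Standardising Irrigation T to the population soil fertility mix: 0.333·1/45 + 0.333·38/200 + 0.333·204/355 = 0.262.

0.26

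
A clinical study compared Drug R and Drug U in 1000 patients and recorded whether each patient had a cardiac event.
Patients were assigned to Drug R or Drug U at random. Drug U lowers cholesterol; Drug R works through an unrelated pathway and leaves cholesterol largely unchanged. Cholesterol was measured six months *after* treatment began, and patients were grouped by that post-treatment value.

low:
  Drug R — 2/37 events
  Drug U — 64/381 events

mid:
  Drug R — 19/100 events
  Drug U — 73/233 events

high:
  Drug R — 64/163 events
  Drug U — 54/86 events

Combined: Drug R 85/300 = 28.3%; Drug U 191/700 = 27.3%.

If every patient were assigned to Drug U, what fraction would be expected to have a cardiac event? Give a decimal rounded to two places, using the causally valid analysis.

0.27

The cholesterol-specific comparison favours Drug R throughout, but the pooled figures favour Drug U. The question is whether to condition on cholesterol.
Cholesterol is recorded after the drug and is itself shifted by it — it sits on the causal path from drug to outcome. Conditioning on a mediator would strip out part of the effect we want; the pooled comparison gives the total causal effect.
So P(outcome | do(Drug U)) is just the pooled rate for Drug U: 191/700 = 0.273.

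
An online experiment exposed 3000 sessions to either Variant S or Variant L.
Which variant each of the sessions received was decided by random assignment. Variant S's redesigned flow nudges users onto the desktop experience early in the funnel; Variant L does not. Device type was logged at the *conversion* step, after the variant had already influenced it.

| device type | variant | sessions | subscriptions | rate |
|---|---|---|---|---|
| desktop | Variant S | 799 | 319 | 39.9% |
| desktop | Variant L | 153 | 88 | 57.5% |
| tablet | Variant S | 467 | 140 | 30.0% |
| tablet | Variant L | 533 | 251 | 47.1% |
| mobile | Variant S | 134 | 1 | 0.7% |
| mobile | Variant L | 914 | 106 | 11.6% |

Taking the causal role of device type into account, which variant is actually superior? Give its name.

Variant S

Device type is recorded after the variant and is itself shifted by it — it sits on the causal path from variant to outcome. Conditioning on a mediator would strip out part of the effect we want; the pooled comparison gives the total causal effect.
Pooled: Variant S 32.9% vs Variant L 27.8%; Variant S is higher overall.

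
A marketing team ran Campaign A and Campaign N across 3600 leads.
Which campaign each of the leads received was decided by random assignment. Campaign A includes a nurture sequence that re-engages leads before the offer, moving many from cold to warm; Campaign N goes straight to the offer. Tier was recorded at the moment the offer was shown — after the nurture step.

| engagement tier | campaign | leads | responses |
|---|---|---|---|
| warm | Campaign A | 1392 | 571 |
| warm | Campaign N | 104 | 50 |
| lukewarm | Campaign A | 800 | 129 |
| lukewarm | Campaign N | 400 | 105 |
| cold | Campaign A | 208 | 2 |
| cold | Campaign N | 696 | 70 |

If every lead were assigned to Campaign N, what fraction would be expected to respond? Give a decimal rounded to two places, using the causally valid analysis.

0.19

Engagement tier is downstream of the campaign. One should not condition on a consequence of treatment, so the overall rates are the right comparison.
So P(outcome | do(Campaign N)) is just the pooled rate for Campaign N: 225/1200 = 0.188.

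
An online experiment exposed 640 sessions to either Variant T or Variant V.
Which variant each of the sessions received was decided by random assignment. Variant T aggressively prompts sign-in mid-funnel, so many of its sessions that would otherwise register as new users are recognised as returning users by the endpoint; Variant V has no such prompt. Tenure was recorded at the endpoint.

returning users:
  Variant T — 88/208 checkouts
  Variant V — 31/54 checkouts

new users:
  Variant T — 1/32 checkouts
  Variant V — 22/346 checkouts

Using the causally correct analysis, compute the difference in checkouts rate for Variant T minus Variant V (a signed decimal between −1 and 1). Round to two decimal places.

The distribution of user tenure is itself part of what the variant does — it is an intermediate outcome. Holding it fixed would remove that part of the effect; the total effect is the pooled difference.
The causal difference is the pooled difference: 0.371 − 0.133 = +0.238.

+0.24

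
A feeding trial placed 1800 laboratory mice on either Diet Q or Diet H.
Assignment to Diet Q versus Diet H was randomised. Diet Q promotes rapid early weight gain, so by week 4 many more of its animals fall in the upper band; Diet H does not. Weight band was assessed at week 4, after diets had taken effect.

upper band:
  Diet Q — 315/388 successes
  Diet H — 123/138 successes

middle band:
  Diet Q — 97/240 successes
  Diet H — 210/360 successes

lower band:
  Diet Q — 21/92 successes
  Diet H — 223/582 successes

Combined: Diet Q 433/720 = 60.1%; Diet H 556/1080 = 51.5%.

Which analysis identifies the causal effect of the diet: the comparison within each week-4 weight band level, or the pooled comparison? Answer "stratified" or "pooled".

pooled

Diet H is higher inside every week-4 weight band stratum but Diet Q is higher in aggregate. Whether to stratify depends on how week-4 weight band relates to the diet.
Stratifying would compare diets among laboratory mice the diets themselves sorted into week-4 weight band groups — a form of selection on an intermediate. The unconditioned pooled rates give the total causal effect.
Pooled: Diet Q 60.1% vs Diet H 51.5%; Diet Q is higher overall.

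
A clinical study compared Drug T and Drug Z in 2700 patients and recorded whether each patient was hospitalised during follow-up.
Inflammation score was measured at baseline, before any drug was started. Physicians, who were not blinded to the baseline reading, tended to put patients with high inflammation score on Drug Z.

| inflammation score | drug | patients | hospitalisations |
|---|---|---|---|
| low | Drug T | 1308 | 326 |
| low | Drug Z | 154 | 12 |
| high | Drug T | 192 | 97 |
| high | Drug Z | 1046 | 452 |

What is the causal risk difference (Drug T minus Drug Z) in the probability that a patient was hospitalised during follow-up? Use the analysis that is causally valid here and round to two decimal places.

The imbalance in inflammation score arose from how patients were allocated, not from anything the drug did; and inflammation score independently affects the outcome. The pooled gap is confounded — condition on inflammation score.
Adjusting over the population distribution of inflammation score: 0.541·(0.249−0.078) + 0.459·(0.505−0.432) = +0.126.

+0.13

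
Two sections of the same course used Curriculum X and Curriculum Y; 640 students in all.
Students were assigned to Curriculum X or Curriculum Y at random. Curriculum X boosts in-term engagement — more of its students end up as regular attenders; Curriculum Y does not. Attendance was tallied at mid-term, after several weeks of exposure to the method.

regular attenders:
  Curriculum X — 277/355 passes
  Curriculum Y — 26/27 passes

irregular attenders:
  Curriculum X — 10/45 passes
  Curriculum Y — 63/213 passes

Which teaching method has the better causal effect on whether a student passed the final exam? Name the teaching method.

Curriculum X

The stratified and pooled comparisons disagree (Curriculum Y wins within each mid-term attendance; Curriculum X wins overall), so the answer turns on the causal role of mid-term attendance.
Mid-term attendance is downstream of the teaching method. One should not condition on a consequence of treatment, so the overall rates are the right comparison.
Pooled: Curriculum X 71.8% vs Curriculum Y 37.1%; Curriculum X is higher overall.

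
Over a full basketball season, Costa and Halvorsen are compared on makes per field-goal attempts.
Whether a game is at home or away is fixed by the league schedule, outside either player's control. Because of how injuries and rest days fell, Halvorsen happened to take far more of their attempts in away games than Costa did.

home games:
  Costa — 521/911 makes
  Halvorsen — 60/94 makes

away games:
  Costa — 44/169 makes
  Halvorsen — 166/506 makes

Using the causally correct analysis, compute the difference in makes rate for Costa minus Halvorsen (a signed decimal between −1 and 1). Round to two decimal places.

Within every game venue level Halvorsen has the higher rate, yet pooled Costa does — Simpson's reversal.
Here game venue is a common cause — it drives both which player a case falls under and the outcome. The crude comparison mixes populations; the stratum-specific rates are the causally relevant ones.
Adjusting over the population distribution of game venue: 0.598·(0.572−0.638) + 0.402·(0.260−0.328) = -0.067.

-0.07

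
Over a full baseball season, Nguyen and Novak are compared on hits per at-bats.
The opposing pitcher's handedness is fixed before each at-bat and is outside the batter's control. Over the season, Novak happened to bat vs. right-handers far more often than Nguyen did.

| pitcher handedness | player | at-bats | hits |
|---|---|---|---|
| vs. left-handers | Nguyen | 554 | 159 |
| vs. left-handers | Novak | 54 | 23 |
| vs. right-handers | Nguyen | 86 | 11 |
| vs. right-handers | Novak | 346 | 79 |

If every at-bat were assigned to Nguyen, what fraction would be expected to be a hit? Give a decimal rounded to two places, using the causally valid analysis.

0.22

Novak is higher inside every pitcher handedness stratum but Nguyen is higher in aggregate. Whether to stratify depends on how pitcher handedness relates to the player.
Pitcher handedness satisfies the back-door criterion: it is not a descendant of the player, and it blocks the spurious path from player to outcome. Adjusting for it (i.e., using the within-pitcher handedness rates) gives the causal effect.
Standardising Nguyen to the population pitcher handedness mix: 0.585·159/554 + 0.415·11/86 = 0.221.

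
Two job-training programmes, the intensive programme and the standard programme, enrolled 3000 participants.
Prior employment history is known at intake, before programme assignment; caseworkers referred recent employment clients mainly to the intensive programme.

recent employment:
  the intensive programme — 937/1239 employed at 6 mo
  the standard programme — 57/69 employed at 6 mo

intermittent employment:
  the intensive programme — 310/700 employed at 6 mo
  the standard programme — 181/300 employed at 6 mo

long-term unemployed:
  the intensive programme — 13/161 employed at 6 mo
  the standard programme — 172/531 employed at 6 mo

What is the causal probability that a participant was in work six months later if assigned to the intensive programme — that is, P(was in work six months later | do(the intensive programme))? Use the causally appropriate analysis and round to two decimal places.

the standard programme is higher inside every prior employment history stratum but the intensive programme is higher in aggregate. Whether to stratify depends on how prior employment history relates to the programme.
Prior employment history differs across programmes for reasons unrelated to any effect of the programme itself, and it separately predicts the outcome — a classic confounder. We must compare within prior employment history levels.
Standardising the intensive programme to the population prior employment history mix: 0.436·937/1239 + 0.333·310/700 + 0.231·13/161 = 0.496.

0.50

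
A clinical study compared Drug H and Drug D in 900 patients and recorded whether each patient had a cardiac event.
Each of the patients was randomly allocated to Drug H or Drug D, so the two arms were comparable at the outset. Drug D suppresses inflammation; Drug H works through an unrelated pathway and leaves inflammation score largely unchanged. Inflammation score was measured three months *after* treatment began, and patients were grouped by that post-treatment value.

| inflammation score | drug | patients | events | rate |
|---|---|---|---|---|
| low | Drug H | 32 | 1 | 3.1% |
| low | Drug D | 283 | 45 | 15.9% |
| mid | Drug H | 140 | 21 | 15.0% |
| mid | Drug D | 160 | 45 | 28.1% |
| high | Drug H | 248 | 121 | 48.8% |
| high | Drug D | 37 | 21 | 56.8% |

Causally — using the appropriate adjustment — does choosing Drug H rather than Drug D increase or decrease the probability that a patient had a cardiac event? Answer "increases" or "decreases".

The stratified and pooled comparisons disagree (Drug H wins within each inflammation score; Drug D wins overall), so the answer turns on the causal role of inflammation score.
Inflammation score is recorded after the drug and is itself shifted by it — it sits on the causal path from drug to outcome. Conditioning on a mediator would strip out part of the effect we want; the pooled comparison gives the total causal effect.
Pooled: Drug H 34.0% vs Drug D 23.1%; Drug D is lower overall.

increases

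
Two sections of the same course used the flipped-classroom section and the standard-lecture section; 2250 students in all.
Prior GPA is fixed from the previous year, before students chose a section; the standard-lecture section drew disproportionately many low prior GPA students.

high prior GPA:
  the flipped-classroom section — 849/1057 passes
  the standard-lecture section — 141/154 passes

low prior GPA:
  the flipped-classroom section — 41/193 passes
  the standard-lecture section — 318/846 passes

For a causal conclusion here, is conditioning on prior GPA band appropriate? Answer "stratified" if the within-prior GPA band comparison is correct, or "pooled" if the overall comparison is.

Within every prior GPA band level the standard-lecture section has the higher rate, yet pooled the flipped-classroom section does — Simpson's reversal.
Here prior GPA band is a common cause — it drives both which teaching method a case falls under and the outcome. The crude comparison mixes populations; the stratum-specific rates are the causally relevant ones.
Within each level — high prior GPA: 80.3% vs 91.6%; low prior GPA: 21.2% vs 37.6% — the standard-lecture section is higher every time.

stratified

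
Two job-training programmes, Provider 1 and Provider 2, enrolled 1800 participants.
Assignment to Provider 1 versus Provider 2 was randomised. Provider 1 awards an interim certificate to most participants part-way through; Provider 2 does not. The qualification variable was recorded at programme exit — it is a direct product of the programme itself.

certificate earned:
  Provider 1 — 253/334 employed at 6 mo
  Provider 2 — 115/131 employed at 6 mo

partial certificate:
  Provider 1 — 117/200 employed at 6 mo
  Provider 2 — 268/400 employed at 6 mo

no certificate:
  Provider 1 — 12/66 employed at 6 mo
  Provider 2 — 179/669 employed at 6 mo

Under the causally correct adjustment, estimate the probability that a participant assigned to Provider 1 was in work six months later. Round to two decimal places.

0.64

Qualification attained during the programme lies on the pathway programme → qualification attained during the programme → outcome, so adjusting for it blocks the indirect effect. For the total causal effect of programme, use the unadjusted pooled rates.
So P(outcome | do(Provider 1)) is just the pooled rate for Provider 1: 382/600 = 0.637.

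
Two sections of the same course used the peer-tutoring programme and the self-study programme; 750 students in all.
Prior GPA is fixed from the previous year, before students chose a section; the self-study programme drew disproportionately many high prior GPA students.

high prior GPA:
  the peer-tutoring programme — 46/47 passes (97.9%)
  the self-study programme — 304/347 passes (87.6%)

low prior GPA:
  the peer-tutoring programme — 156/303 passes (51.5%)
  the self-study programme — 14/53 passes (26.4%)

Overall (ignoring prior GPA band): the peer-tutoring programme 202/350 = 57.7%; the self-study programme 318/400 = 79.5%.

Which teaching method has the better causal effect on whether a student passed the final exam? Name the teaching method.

The prior GPA band-specific comparison favours the peer-tutoring programme throughout, but the pooled figures favour the self-study programme. The question is whether to condition on prior GPA band.
Prior GPA band satisfies the back-door criterion: it is not a descendant of the teaching method, and it blocks the spurious path from teaching method to outcome. Adjusting for it (i.e., using the within-prior GPA band rates) gives the causal effect.
Within each level — high prior GPA: 97.9% vs 87.6%; low prior GPA: 51.5% vs 26.4% — the peer-tutoring programme is higher every time.

the peer-tutoring programme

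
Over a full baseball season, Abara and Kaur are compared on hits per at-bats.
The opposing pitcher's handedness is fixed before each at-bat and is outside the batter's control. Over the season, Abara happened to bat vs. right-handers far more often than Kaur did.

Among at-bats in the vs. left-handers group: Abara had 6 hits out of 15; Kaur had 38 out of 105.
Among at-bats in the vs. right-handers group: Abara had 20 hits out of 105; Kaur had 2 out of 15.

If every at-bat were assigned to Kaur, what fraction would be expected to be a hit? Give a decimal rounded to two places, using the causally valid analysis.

0.25

Pitcher handedness differs across players for reasons unrelated to any effect of the player itself, and it separately predicts the outcome — a classic confounder. We must compare within pitcher handedness levels.
Standardising Kaur to the population pitcher handedness mix: 0.500·38/105 + 0.500·2/15 = 0.248.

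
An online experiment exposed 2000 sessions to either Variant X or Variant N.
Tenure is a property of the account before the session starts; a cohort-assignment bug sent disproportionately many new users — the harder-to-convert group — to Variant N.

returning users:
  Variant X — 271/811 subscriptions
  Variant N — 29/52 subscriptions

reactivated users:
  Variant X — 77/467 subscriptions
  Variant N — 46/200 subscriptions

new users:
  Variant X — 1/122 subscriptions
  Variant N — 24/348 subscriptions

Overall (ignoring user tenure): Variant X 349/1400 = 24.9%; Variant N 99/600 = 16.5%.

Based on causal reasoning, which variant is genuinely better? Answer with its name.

The user tenure-specific comparison favours Variant N throughout, but the pooled figures favour Variant X. The question is whether to condition on user tenure.
User tenure is set before the variant has any effect — it is not caused by the variant — and it independently drives the outcome. That makes it a confounder, so the causal comparison is within user tenure levels.
Within each level — returning users: 33.4% vs 55.8%; reactivated users: 16.5% vs 23.0%; new users: 0.8% vs 6.9% — Variant N is higher every time.

Variant N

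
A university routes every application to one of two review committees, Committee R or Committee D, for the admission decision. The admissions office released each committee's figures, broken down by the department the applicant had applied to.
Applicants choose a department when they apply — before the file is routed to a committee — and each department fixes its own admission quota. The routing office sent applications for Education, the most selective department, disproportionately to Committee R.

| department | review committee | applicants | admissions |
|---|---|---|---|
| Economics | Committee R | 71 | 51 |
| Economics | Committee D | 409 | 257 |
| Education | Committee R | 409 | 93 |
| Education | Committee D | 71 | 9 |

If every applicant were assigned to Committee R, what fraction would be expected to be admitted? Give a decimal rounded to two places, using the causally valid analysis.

0.47

The department-specific comparison favours Committee R throughout, but the pooled figures favour Committee D. The question is whether to condition on department.
Since department is a pre-existing factor (not a product of the review committee) and it affects the outcome on its own, it is a confounder. The stratified rates, not the pooled rate, identify the causal effect.
Standardising Committee R to the population department mix: 0.500·51/71 + 0.500·93/409 = 0.473.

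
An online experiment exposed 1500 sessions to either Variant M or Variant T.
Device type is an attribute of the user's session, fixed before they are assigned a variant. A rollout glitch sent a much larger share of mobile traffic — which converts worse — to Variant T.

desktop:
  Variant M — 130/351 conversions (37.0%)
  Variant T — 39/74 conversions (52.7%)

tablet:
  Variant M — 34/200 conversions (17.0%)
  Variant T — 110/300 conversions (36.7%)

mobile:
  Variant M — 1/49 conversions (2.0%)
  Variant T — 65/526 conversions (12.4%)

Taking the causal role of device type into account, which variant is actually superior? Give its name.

Within every device type level Variant T has the higher rate, yet pooled Variant M does — Simpson's reversal.
Here device type is a common cause — it drives both which variant a case falls under and the outcome. The crude comparison mixes populations; the stratum-specific rates are the causally relevant ones.
Within each level — desktop: 37.0% vs 52.7%; tablet: 17.0% vs 36.7%; mobile: 2.0% vs 12.4% — Variant T is higher every time.

Variant T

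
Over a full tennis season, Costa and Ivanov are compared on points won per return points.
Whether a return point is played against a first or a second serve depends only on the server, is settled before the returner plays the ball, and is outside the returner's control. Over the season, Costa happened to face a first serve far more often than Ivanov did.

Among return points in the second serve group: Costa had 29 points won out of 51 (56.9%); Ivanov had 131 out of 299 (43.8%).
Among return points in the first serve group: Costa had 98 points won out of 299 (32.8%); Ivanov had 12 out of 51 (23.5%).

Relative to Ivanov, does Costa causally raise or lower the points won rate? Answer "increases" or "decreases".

increases

Costa is higher inside every serve type stratum but Ivanov is higher in aggregate. Whether to stratify depends on how serve type relates to the player.
Since serve type is a pre-existing factor (not a product of the player) and it affects the outcome on its own, it is a confounder. The stratified rates, not the pooled rate, identify the causal effect.
Within each level — second serve: 56.9% vs 43.8%; first serve: 32.8% vs 23.5% — Costa is higher every time.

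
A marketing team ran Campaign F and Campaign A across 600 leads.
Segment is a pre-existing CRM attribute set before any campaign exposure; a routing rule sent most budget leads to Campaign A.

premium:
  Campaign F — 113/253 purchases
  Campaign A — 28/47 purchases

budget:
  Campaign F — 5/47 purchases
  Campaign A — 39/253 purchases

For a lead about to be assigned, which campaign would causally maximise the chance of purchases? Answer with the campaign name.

Customer segment differs across campaigns for reasons unrelated to any effect of the campaign itself, and it separately predicts the outcome — a classic confounder. We must compare within customer segment levels.
Within each level — premium: 44.7% vs 59.6%; budget: 10.6% vs 15.4% — Campaign A is higher every time.

Campaign A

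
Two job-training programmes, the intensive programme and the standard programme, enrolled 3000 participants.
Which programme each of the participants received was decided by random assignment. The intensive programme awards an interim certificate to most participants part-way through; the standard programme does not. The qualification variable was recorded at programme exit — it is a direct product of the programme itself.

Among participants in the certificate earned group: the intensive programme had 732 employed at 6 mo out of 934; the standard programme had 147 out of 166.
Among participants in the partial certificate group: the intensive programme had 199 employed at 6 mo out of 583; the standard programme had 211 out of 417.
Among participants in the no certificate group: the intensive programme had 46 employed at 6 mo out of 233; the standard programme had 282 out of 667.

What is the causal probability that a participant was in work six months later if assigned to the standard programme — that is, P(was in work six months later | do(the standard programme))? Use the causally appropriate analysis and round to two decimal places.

The stratified and pooled comparisons disagree (the standard programme wins within each qualification attained during the programme; the intensive programme wins overall), so the answer turns on the causal role of qualification attained during the programme.
Stratifying would compare programmes among participants the programmes themselves sorted into qualification attained during the programme groups — a form of selection on an intermediate. The unconditioned pooled rates give the total causal effect.
So P(outcome | do(the standard programme)) is just the pooled rate for the standard programme: 640/1250 = 0.512.

0.51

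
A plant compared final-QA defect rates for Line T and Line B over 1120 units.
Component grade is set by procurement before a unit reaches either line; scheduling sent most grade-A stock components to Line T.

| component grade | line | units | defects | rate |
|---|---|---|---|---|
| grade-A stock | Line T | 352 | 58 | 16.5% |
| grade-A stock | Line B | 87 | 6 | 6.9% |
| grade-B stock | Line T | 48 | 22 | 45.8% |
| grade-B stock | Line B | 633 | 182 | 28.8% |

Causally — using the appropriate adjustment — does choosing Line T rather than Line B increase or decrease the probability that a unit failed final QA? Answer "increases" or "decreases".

The stratified and pooled comparisons disagree (Line B wins within each component grade; Line T wins overall), so the answer turns on the causal role of component grade.
Component grade differs across lines for reasons unrelated to any effect of the line itself, and it separately predicts the outcome — a classic confounder. We must compare within component grade levels.
Within each level — grade-A stock: 16.5% vs 6.9%; grade-B stock: 45.8% vs 28.8% — Line B is lower every time.

increases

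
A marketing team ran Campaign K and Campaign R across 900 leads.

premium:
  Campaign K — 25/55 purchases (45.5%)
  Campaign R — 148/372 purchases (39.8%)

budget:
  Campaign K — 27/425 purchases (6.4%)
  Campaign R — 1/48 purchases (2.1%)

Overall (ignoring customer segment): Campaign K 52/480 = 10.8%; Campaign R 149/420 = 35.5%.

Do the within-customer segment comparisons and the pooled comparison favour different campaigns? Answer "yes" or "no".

yes

Within each customer segment level (premium 45.5% vs 39.8%; budget 6.4% vs 2.1%), Campaign K has the higher rate every time. Pooled: 10.8% vs 35.5% — Campaign R has the higher rate overall. The two comparisons disagree.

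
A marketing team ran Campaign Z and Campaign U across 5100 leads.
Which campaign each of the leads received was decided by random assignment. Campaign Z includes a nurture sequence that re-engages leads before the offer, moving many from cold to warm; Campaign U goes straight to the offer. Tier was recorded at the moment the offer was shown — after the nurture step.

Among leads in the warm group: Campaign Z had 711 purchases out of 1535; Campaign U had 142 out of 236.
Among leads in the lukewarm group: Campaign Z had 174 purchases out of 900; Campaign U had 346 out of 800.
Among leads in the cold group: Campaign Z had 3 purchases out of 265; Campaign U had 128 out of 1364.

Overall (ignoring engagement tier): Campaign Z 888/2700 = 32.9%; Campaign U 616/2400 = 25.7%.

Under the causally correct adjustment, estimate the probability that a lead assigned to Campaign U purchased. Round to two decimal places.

0.26

The stratified and pooled comparisons disagree (Campaign U wins within each engagement tier; Campaign Z wins overall), so the answer turns on the causal role of engagement tier.
The distribution of engagement tier is itself part of what the campaign does — it is an intermediate outcome. Holding it fixed would remove that part of the effect; the total effect is the pooled difference.
So P(outcome | do(Campaign U)) is just the pooled rate for Campaign U: 616/2400 = 0.257.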